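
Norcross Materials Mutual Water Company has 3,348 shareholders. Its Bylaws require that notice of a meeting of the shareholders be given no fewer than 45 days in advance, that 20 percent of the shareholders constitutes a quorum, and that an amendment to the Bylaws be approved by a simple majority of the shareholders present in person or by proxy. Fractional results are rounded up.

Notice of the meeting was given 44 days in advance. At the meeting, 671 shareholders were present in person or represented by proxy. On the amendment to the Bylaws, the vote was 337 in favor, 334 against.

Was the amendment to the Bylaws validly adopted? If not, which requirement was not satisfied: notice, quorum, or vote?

Notice: 44 days given; 45 required. Not satisfied.
Quorum: 20% of 3,348 = 669.60, rounded up to 670; 671 present. Satisfied.
Vote: requires a majority of those present (671); a majority of 671 is 336, so 336 needed; 337 in favor. Satisfied.

Invalid — notice requirement not satisfied.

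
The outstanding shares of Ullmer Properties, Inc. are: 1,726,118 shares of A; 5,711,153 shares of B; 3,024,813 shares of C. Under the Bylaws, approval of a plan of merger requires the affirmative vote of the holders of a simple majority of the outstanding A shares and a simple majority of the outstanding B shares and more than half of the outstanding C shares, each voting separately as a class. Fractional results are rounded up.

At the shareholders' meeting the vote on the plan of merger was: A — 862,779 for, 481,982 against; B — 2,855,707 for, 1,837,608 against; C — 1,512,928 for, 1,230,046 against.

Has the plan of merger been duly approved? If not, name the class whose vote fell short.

Not approved — the A shares did not give the required vote.

A: a majority of 1726118 is 863060; 863,060 required, 862,779 in favor — not approved.
B: a majority of 5711153 is 2855577; 2,855,577 required, 2,855,707 in favor — approved.
C: a majority of 3024813 is 1512407; 1,512,407 required, 1,512,928 in favor — approved.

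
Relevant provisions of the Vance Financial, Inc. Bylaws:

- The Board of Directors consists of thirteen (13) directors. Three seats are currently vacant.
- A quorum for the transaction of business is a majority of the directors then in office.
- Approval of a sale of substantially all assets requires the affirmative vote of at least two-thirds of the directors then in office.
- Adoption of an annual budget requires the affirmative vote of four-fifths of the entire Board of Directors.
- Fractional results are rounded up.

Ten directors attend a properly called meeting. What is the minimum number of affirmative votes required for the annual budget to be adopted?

The annual budget requires four-fifths of the entire Board of Directors (13).
4/5 of 13 = 10.40, rounded up to 11.
(Only 10 can vote, so the annual budget cannot pass at this meeting, but the required vote is still 11.)

11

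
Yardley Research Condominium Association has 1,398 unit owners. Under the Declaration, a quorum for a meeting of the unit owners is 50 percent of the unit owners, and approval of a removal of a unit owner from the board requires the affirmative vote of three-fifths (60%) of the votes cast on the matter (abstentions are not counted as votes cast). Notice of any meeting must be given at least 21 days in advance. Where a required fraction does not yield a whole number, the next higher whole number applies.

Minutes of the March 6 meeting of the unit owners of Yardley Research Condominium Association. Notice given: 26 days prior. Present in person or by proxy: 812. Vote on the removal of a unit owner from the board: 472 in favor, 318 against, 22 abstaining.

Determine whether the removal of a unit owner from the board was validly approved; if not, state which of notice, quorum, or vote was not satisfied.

Notice: 26 days given; 21 required. Satisfied.
Quorum: 50% of 1,398 = 699; 812 present. Satisfied.
Vote: requires three-fifths of the votes cast (812 − 22 abstaining = 790); 3/5 of 790 = 474, so 474 needed; 472 in favor. Not satisfied.

Invalid — vote requirement not satisfied.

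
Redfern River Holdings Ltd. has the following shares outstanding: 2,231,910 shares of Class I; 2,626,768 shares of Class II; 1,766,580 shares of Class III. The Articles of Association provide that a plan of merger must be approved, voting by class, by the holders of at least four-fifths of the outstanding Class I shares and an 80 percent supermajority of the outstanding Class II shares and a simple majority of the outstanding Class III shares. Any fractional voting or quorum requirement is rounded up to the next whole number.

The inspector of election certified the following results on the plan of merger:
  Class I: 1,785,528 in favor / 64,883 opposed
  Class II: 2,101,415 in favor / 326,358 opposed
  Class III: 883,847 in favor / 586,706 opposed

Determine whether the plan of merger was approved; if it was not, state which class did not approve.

Approved — every class gave the required vote.

Class I: 4/5 of 2231910 = 1785528; 1,785,528 required, 1,785,528 in favor — approved.
Class II: 4/5 of 2626768 = 2101414.40, rounded up to 2101415; 2,101,415 required, 2,101,415 in favor — approved.
Class III: a majority of 1766580 is 883291; 883,291 required, 883,847 in favor — approved.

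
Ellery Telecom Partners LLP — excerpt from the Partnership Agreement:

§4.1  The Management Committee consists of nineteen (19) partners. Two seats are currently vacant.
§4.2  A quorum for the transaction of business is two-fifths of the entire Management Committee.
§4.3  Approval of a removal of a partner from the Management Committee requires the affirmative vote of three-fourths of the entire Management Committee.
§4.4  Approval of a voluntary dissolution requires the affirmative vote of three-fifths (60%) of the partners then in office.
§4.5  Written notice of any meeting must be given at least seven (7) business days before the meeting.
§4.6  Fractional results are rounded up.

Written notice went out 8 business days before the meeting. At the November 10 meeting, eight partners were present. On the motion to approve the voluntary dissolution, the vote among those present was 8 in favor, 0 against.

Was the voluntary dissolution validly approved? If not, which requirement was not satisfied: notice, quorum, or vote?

Notice: 8 business days given; 7 required (8 ≥ 7). Satisfied.
Quorum: 8 present; quorum is 8. Satisfied.
Vote: the voluntary dissolution requires three-fifths of the partners then in office (17). 3/5 of 17 = 10.20, rounded up to 11, so 11 affirmative votes are needed; 8 voted in favor. Not satisfied.

Invalid — vote requirement not satisfied.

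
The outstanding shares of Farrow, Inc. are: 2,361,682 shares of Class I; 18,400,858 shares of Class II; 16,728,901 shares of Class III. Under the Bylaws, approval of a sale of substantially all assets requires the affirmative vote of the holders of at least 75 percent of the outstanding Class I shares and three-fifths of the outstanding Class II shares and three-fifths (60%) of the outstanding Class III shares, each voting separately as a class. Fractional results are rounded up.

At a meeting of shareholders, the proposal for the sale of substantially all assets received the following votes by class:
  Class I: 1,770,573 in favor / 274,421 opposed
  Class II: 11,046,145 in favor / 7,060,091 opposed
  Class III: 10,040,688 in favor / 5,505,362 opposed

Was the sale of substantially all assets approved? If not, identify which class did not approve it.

Not approved — the Class I shares did not give the required vote.

Class I: 3/4 of 2361682 = 1771261.50, rounded up to 1771262; 1,771,262 required, 1,770,573 in favor — not approved.
Class II: 3/5 of 18400858 = 11040514.80, rounded up to 11040515; 11,040,515 required, 11,046,145 in favor — approved.
Class III: 3/5 of 16728901 = 10037340.60, rounded up to 10037341; 10,037,341 required, 10,040,688 in favor — approved.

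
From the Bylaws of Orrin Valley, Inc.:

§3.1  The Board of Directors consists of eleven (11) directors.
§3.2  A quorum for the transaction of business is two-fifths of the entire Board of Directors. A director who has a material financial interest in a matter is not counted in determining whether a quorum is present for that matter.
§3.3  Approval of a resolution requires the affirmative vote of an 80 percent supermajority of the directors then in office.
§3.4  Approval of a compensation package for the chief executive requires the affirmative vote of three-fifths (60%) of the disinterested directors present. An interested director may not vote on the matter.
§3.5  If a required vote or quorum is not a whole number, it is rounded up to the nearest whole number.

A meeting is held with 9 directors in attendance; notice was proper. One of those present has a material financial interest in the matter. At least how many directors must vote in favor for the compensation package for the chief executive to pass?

5

The compensation package for the chief executive requires three-fifths of the disinterested directors present (9 − 1 = 8).
3/5 of 8 = 4.80, rounded up to 5.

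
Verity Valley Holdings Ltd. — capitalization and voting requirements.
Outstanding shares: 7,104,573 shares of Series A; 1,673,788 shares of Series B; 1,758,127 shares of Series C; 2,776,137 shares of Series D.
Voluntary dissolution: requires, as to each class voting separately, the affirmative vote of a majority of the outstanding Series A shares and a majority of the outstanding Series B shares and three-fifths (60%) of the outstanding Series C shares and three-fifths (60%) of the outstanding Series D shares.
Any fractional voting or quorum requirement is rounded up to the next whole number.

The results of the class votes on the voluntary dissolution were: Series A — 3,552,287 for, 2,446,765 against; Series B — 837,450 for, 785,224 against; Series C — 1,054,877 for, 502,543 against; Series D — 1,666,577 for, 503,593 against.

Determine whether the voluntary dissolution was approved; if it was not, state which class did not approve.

Approved — every class gave the required vote.

Series A: a majority of 7104573 is 3552287; 3,552,287 required, 3,552,287 in favor — approved.
Series B: a majority of 1673788 is 836895; 836,895 required, 837,450 in favor — approved.
Series C: 3/5 of 1758127 = 1054876.20, rounded up to 1054877; 1,054,877 required, 1,054,877 in favor — approved.
Series D: 3/5 of 2776137 = 1665682.20, rounded up to 1665683; 1,665,683 required, 1,666,577 in favor — approved.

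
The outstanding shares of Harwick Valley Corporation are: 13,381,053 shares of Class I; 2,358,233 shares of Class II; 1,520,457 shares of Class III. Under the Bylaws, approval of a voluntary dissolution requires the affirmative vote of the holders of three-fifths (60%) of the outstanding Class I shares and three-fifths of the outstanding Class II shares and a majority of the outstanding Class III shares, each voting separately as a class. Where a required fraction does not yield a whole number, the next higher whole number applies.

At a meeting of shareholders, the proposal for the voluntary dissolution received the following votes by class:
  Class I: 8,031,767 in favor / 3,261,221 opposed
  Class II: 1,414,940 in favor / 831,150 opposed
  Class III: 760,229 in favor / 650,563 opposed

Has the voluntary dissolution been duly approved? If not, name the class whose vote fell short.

Class I: 3/5 of 13381053 = 8028631.80, rounded up to 8028632; 8,028,632 required, 8,031,767 in favor — approved.
Class II: 3/5 of 2358233 = 1414939.80, rounded up to 1414940; 1,414,940 required, 1,414,940 in favor — approved.
Class III: a majority of 1520457 is 760229; 760,229 required, 760,229 in favor — approved.

Approved — every class gave the required vote.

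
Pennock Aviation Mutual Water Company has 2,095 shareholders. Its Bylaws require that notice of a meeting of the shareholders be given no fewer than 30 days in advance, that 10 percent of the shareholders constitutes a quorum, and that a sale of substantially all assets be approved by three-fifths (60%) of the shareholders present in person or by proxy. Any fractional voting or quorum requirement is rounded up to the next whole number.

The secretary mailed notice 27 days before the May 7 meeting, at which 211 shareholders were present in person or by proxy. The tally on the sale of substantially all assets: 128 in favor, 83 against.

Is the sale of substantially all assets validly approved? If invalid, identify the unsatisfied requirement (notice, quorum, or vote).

Notice: 27 days given; 30 required. Not satisfied.
Quorum: 10% of 2,095 = 209.50, rounded up to 210; 211 present. Satisfied.
Vote: requires three-fifths of those present (211); 3/5 of 211 = 126.60, rounded up to 127, so 127 needed; 128 in favor. Satisfied.

Invalid — notice requirement not satisfied.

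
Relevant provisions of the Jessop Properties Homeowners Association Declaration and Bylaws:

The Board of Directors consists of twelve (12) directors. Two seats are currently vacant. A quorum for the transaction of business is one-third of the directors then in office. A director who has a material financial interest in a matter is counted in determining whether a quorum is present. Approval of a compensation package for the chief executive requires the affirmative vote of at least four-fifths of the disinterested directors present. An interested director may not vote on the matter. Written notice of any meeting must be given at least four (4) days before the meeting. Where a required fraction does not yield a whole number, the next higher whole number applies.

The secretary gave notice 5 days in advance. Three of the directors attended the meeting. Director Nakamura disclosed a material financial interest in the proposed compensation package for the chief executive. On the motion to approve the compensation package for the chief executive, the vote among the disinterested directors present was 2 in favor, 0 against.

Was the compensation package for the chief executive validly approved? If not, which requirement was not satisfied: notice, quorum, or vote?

Notice: 5 days given; 4 required (5 ≥ 4). Satisfied.
Quorum: 3 present (interested directors count toward quorum); quorum is 4. Not satisfied.
Vote: the compensation package for the chief executive requires four-fifths of the disinterested directors present (3 − 1 = 2). 4/5 of 2 = 1.60, rounded up to 2, so 2 affirmative votes are needed; 2 voted in favor. Satisfied. (Moot — without a quorum no business can be validly transacted.)

Invalid — quorum requirement not satisfied.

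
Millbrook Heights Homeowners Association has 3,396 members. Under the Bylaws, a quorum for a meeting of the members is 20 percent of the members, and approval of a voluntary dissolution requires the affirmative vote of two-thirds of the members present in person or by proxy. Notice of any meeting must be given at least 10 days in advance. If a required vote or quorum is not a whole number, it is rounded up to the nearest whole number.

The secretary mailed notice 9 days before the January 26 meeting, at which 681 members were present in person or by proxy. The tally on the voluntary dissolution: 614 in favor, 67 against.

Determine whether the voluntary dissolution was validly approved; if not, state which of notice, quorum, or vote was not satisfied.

Invalid — notice requirement not satisfied.

Notice: 9 days given; 10 required. Not satisfied.
Quorum: 20% of 3,396 = 679.20, rounded up to 680; 681 present. Satisfied.
Vote: requires two-thirds of those present (681); 2/3 of 681 = 454, so 454 needed; 614 in favor. Satisfied.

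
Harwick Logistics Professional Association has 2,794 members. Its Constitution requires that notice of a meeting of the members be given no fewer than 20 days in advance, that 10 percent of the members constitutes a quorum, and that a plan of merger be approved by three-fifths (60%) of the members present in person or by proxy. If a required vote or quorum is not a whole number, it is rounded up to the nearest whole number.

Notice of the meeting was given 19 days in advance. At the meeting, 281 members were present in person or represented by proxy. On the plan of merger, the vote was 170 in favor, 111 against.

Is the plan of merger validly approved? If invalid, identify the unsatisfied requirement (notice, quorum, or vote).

Notice: 19 days given; 20 required. Not satisfied.
Quorum: 10% of 2,794 = 279.40, rounded up to 280; 281 present. Satisfied.
Vote: requires three-fifths of those present (281); 3/5 of 281 = 168.60, rounded up to 169, so 169 needed; 170 in favor. Satisfied.

Invalid — notice requirement not satisfied.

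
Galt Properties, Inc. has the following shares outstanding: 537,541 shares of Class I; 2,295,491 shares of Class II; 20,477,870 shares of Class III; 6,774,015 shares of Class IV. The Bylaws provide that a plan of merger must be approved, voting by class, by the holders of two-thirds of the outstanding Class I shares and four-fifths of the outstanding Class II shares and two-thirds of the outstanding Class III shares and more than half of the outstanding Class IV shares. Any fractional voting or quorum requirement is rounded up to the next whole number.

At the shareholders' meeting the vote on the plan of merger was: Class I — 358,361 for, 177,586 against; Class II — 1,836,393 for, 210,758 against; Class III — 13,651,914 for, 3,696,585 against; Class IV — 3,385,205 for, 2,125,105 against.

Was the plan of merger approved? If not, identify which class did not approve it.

Not approved — the Class IV shares did not give the required vote.

Class I: 2/3 of 537541 = 358360.67, rounded up to 358361; 358,361 required, 358,361 in favor — approved.
Class II: 4/5 of 2295491 = 1836392.80, rounded up to 1836393; 1,836,393 required, 1,836,393 in favor — approved.
Class III: 2/3 of 20477870 = 13651913.33, rounded up to 13651914; 13,651,914 required, 13,651,914 in favor — approved.
Class IV: a majority of 6774015 is 3387008; 3,387,008 required, 3,385,205 in favor — not approved.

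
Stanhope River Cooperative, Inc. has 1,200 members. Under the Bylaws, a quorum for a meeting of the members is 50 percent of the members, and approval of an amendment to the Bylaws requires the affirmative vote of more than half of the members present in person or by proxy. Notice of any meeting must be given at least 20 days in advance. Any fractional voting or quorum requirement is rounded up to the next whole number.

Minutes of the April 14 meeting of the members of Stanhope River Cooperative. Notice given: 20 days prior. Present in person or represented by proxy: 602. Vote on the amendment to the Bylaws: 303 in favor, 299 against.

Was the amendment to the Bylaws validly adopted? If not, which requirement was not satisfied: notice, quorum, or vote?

Valid — all requirements satisfied.

Notice: 20 days given; 20 required. Satisfied.
Quorum: 50% of 1,200 = 600; 602 present. Satisfied.
Vote: requires a majority of those present (602); a majority of 602 is 302, so 302 needed; 303 in favor. Satisfied.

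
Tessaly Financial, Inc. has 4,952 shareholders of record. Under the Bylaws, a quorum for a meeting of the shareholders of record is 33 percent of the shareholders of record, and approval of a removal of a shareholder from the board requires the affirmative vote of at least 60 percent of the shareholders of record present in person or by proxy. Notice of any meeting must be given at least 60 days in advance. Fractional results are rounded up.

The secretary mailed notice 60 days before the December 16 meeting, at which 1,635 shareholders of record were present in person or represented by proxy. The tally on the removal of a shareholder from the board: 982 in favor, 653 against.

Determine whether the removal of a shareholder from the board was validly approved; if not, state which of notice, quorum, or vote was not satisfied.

Notice: 60 days given; 60 required. Satisfied.
Quorum: 33% of 4,952 = 1,634.16, rounded up to 1,635; 1,635 present. Satisfied.
Vote: requires three-fifths of those present (1,635); 3/5 of 1635 = 981, so 981 needed; 982 in favor. Satisfied.

Valid — all requirements satisfied.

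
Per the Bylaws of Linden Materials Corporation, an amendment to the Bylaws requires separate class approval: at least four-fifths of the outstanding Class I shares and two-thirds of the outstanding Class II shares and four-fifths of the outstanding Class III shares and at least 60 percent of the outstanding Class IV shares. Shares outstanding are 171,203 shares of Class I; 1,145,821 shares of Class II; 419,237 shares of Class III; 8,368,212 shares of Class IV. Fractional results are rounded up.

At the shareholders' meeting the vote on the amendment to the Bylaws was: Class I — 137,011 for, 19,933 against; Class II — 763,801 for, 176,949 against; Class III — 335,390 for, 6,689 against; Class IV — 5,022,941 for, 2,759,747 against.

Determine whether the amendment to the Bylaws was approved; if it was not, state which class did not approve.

Not approved — the Class II shares did not give the required vote.

Class I: 4/5 of 171203 = 136962.40, rounded up to 136963; 136,963 required, 137,011 in favor — approved.
Class II: 2/3 of 1145821 = 763880.67, rounded up to 763881; 763,881 required, 763,801 in favor — not approved.
Class III: 4/5 of 419237 = 335389.60, rounded up to 335390; 335,390 required, 335,390 in favor — approved.
Class IV: 3/5 of 8368212 = 5020927.20, rounded up to 5020928; 5,020,928 required, 5,022,941 in favor — approved.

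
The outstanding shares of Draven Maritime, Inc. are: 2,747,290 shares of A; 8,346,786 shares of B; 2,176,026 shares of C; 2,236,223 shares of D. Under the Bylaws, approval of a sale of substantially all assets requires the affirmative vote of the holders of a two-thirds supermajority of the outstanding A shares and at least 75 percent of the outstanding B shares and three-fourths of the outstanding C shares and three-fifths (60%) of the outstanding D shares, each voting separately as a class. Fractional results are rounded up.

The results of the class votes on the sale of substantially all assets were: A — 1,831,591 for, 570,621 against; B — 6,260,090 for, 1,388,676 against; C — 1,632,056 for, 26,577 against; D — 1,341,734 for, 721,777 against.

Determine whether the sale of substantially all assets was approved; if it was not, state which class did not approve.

A: 2/3 of 2747290 = 1831526.67, rounded up to 1831527; 1,831,527 required, 1,831,591 in favor — approved.
B: 3/4 of 8346786 = 6260089.50, rounded up to 6260090; 6,260,090 required, 6,260,090 in favor — approved.
C: 3/4 of 2176026 = 1632019.50, rounded up to 1632020; 1,632,020 required, 1,632,056 in favor — approved.
D: 3/5 of 2236223 = 1341733.80, rounded up to 1341734; 1,341,734 required, 1,341,734 in favor — approved.

Approved — every class gave the required vote.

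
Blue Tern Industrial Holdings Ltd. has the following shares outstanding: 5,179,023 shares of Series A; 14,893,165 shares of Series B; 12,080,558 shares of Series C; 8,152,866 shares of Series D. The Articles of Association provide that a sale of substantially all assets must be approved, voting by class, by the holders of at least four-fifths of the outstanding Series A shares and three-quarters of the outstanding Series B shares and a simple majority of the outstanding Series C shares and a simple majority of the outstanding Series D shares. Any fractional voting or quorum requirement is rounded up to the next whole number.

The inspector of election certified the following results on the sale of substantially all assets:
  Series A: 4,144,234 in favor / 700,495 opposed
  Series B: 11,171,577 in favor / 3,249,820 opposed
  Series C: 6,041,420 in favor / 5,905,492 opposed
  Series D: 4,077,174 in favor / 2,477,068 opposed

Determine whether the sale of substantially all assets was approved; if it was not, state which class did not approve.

Approved — every class gave the required vote.

Series A: 4/5 of 5179023 = 4143218.40, rounded up to 4143219; 4,143,219 required, 4,144,234 in favor — approved.
Series B: 3/4 of 14893165 = 11169873.75, rounded up to 11169874; 11,169,874 required, 11,171,577 in favor — approved.
Series C: a majority of 12080558 is 6040280; 6,040,280 required, 6,041,420 in favor — approved.
Series D: a majority of 8152866 is 4076434; 4,076,434 required, 4,077,174 in favor — approved.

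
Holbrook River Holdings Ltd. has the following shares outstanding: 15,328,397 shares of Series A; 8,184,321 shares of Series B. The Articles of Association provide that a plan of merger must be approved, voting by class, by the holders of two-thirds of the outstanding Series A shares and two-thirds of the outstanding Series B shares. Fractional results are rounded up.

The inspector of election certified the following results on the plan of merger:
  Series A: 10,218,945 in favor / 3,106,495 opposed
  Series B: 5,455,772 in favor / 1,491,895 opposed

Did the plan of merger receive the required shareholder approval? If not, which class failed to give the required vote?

Not approved — the Series B shares did not give the required vote.

Series A: 2/3 of 15328397 = 10218931.33, rounded up to 10218932; 10,218,932 required, 10,218,945 in favor — approved.
Series B: 2/3 of 8184321 = 5456214; 5,456,214 required, 5,455,772 in favor — not approved.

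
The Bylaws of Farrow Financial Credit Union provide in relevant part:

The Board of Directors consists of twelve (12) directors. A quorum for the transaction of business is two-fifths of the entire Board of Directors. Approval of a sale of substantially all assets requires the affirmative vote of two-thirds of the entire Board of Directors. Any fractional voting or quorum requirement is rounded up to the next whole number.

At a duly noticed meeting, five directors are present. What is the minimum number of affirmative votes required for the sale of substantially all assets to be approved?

8

The sale of substantially all assets requires two-thirds of the entire Board of Directors (12).
2/3 of 12 = 8.
(Only 5 can vote, so the sale of substantially all assets cannot pass at this meeting, but the required vote is still 8.)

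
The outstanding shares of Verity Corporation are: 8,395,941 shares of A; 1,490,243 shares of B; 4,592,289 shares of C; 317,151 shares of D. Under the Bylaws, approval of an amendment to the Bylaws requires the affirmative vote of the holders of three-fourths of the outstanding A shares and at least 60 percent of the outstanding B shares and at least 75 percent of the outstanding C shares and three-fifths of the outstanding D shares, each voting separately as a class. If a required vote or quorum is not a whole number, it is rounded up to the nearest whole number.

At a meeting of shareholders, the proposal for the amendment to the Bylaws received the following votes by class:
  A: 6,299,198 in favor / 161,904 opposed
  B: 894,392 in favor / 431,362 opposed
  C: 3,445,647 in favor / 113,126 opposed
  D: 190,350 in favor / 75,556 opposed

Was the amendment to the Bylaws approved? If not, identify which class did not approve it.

A: 3/4 of 8395941 = 6296955.75, rounded up to 6296956; 6,296,956 required, 6,299,198 in favor — approved.
B: 3/5 of 1490243 = 894145.80, rounded up to 894146; 894,146 required, 894,392 in favor — approved.
C: 3/4 of 4592289 = 3444216.75, rounded up to 3444217; 3,444,217 required, 3,445,647 in favor — approved.
D: 3/5 of 317151 = 190290.60, rounded up to 190291; 190,291 required, 190,350 in favor — approved.

Approved — every class gave the required vote.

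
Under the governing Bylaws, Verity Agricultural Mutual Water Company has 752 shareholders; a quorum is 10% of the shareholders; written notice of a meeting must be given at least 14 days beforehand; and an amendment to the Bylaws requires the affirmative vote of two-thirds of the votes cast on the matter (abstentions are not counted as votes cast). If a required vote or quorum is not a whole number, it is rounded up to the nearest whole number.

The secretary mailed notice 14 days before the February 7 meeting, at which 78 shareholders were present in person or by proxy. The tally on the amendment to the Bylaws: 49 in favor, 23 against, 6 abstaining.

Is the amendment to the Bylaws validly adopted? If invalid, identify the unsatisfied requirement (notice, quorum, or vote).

Notice: 14 days given; 14 required. Satisfied.
Quorum: 10% of 752 = 75.20, rounded up to 76; 78 present. Satisfied.
Vote: requires two-thirds of the votes cast (78 − 6 abstaining = 72); 2/3 of 72 = 48, so 48 needed; 49 in favor. Satisfied.

Valid — all requirements satisfied.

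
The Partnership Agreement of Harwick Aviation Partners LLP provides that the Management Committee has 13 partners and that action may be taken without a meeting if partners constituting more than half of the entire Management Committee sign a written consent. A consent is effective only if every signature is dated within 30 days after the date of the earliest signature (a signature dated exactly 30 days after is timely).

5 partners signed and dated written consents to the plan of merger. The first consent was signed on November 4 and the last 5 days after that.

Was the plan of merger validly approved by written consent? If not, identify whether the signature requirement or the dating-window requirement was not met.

Signatures required: more than half of 13 — a majority of 13 is 7, so 7 needed; 5 signed. Insufficient.
Dating window: the latest signature is 5 days after the earliest; the limit is 30 days. Within the window.

Not effective — insufficient signatures.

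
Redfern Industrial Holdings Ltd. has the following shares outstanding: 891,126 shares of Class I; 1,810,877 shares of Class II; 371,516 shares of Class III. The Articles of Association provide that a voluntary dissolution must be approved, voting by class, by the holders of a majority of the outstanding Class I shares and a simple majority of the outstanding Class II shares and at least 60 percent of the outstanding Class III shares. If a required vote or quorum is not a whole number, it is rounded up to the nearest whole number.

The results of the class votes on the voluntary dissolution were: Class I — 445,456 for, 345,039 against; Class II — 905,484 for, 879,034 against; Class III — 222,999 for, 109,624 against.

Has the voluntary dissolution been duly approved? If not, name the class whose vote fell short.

Not approved — the Class I shares did not give the required vote.

Class I: a majority of 891126 is 445564; 445,564 required, 445,456 in favor — not approved.
Class II: a majority of 1810877 is 905439; 905,439 required, 905,484 in favor — approved.
Class III: 3/5 of 371516 = 222909.60, rounded up to 222910; 222,910 required, 222,999 in favor — approved.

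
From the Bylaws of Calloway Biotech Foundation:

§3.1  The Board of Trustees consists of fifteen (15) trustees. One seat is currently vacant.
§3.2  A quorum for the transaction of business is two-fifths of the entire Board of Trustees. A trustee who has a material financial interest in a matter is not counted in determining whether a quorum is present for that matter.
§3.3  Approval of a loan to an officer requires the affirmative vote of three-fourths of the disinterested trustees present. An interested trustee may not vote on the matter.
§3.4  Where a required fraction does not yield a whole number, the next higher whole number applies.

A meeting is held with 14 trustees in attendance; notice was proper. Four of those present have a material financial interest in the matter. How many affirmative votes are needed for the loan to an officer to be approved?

The loan to an officer requires three-fourths of the disinterested trustees present (14 − 4 = 10).
3/4 of 10 = 7.50, rounded up to 8.

8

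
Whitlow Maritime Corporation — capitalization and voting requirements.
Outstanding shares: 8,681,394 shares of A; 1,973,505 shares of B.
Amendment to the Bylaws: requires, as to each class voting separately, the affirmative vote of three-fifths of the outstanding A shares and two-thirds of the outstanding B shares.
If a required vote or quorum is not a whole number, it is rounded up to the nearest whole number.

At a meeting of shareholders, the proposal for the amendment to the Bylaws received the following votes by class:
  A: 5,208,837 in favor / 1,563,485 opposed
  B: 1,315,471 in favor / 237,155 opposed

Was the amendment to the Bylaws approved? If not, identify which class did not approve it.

A: 3/5 of 8681394 = 5208836.40, rounded up to 5208837; 5,208,837 required, 5,208,837 in favor — approved.
B: 2/3 of 1973505 = 1315670; 1,315,670 required, 1,315,471 in favor — not approved.

Not approved — the B shares did not give the required vote.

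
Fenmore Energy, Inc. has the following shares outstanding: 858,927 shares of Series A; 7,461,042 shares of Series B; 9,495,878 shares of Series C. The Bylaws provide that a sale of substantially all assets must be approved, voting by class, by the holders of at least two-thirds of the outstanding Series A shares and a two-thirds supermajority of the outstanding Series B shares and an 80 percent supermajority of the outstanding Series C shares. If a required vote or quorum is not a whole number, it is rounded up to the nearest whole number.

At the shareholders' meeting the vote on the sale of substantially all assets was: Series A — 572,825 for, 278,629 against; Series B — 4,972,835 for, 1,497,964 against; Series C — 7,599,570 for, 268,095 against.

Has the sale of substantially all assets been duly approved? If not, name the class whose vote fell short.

Series A: 2/3 of 858927 = 572618; 572,618 required, 572,825 in favor — approved.
Series B: 2/3 of 7461042 = 4974028; 4,974,028 required, 4,972,835 in favor — not approved.
Series C: 4/5 of 9495878 = 7596702.40, rounded up to 7596703; 7,596,703 required, 7,599,570 in favor — approved.

Not approved — the Series B shares did not give the required vote.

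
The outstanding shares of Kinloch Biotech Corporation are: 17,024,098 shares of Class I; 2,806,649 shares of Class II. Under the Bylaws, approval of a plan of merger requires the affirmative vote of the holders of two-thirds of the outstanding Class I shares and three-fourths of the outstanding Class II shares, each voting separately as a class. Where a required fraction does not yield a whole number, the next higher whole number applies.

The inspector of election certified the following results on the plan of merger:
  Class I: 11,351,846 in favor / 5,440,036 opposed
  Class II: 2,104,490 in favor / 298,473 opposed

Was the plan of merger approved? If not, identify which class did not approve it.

Not approved — the Class II shares did not give the required vote.

Class I: 2/3 of 17024098 = 11349398.67, rounded up to 11349399; 11,349,399 required, 11,351,846 in favor — approved.
Class II: 3/4 of 2806649 = 2104986.75, rounded up to 2104987; 2,104,987 required, 2,104,490 in favor — not approved.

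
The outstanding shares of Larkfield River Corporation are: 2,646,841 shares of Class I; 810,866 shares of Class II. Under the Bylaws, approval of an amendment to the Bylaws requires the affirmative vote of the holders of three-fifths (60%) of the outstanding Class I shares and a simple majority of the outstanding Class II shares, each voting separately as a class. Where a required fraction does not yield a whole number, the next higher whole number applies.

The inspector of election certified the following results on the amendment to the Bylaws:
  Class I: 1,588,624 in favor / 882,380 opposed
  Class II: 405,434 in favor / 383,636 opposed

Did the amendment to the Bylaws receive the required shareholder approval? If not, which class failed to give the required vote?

Class I: 3/5 of 2646841 = 1588104.60, rounded up to 1588105; 1,588,105 required, 1,588,624 in favor — approved.
Class II: a majority of 810866 is 405434; 405,434 required, 405,434 in favor — approved.

Approved — every class gave the required vote.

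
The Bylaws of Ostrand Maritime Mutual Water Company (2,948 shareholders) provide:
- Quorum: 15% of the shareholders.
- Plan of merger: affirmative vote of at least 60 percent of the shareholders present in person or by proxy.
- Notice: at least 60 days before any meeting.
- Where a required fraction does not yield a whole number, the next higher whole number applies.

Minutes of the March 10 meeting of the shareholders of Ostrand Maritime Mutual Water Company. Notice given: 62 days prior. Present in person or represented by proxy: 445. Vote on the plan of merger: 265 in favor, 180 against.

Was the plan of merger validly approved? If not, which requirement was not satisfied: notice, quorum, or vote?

Notice: 62 days given; 60 required. Satisfied.
Quorum: 15% of 2,948 = 442.20, rounded up to 443; 445 present. Satisfied.
Vote: requires three-fifths of those present (445); 3/5 of 445 = 267, so 267 needed; 265 in favor. Not satisfied.

Invalid — vote requirement not satisfied.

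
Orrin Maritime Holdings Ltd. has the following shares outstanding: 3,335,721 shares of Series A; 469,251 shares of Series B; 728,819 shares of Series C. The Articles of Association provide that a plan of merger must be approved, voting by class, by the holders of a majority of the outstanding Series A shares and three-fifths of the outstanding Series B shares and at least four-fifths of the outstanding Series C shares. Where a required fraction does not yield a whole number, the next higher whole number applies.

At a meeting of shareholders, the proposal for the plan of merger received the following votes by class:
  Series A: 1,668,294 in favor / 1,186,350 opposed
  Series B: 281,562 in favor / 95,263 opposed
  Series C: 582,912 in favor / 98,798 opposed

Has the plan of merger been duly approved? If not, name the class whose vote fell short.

Not approved — the Series C shares did not give the required vote.

Series A: a majority of 3335721 is 1667861; 1,667,861 required, 1,668,294 in favor — approved.
Series B: 3/5 of 469251 = 281550.60, rounded up to 281551; 281,551 required, 281,562 in favor — approved.
Series C: 4/5 of 728819 = 583055.20, rounded up to 583056; 583,056 required, 582,912 in favor — not approved.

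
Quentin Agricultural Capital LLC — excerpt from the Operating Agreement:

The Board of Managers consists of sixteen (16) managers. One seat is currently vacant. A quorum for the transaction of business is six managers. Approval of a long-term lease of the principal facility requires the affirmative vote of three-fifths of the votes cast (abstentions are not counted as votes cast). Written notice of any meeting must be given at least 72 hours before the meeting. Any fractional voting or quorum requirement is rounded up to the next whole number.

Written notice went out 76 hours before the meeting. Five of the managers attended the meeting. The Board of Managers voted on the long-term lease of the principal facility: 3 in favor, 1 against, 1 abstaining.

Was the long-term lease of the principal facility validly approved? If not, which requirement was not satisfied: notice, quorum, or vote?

Invalid — quorum requirement not satisfied.

Notice: 76 hours given; 72 required (76 ≥ 72). Satisfied.
Quorum: 5 present; quorum is 6. Not satisfied.
Vote: the long-term lease of the principal facility requires three-fifths of the votes cast (5 present − 1 abstaining = 4). 3/5 of 4 = 2.40, rounded up to 3, so 3 affirmative votes are needed; 3 voted in favor. Satisfied. (Moot — without a quorum no business can be validly transacted.)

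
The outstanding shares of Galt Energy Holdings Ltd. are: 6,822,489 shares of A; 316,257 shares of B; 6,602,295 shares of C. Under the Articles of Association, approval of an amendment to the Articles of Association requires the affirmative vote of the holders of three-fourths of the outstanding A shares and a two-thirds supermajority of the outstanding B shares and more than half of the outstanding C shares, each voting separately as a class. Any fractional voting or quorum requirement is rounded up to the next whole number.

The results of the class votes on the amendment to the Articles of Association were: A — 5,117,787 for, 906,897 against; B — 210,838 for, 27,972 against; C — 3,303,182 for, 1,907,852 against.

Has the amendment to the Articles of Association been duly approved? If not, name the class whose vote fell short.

A: 3/4 of 6822489 = 5116866.75, rounded up to 5116867; 5,116,867 required, 5,117,787 in favor — approved.
B: 2/3 of 316257 = 210838; 210,838 required, 210,838 in favor — approved.
C: a majority of 6602295 is 3301148; 3,301,148 required, 3,303,182 in favor — approved.

Approved — every class gave the required vote.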